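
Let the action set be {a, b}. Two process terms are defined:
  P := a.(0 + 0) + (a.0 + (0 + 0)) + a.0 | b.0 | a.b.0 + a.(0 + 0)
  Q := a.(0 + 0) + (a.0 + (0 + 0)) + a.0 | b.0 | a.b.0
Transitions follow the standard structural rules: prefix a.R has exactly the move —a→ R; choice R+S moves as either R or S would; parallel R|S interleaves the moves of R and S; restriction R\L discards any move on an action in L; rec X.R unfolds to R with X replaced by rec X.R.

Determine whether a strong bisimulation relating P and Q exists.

YES

LTS(P): 14 reachable states
  s0 = a.(0 + 0) + (a.0 + (0 + 0)) + a.0 | b.0 | a.b.0 + a.(0 + 0) | =a=> s1, =a=> s2, =a=> s3, =a=> s4, =b=> s5
  s1 = 0 | stopped
  s2 = 0 + 0 | stopped
  s3 = 0 | b.0 | a.b.0 | =a=> s6, =b=> s7
  s4 = a.0 | b.0 | b.0 | =a=> s6, =b=> s8, =b=> s9
  s5 = a.0 | 0 | a.b.0 | =a=> s7, =a=> s8
  s6 = 0 | b.0 | b.0 | =b=> s10, =b=> s11
  s7 = 0 | 0 | a.b.0 | =a=> s10
  s8 = a.0 | 0 | b.0 | =a=> s10, =b=> s12
  s9 = a.0 | b.0 | 0 | =a=> s11, =b=> s12
  s10 = 0 | 0 | b.0 | =b=> s13
  s11 = 0 | b.0 | 0 | =b=> s13
  s12 = a.0 | 0 | 0 | =a=> s13
  s13 = 0 | 0 | 0 | stopped
LTS(Q): 14 reachable states
  t0 = a.(0 + 0) + (a.0 + (0 + 0)) + a.0 | b.0 | a.b.0 | =a=> t1, =a=> t2, =a=> t3, =a=> t4, =b=> t5
  t1 = 0 | stopped
  t2 = 0 + 0 | stopped
  t3 = 0 | b.0 | a.b.0 | =a=> t6, =b=> t7
  t4 = a.0 | b.0 | b.0 | =a=> t6, =b=> t8, =b=> t9
  t5 = a.0 | 0 | a.b.0 | =a=> t7, =a=> t8
  t6 = 0 | b.0 | b.0 | =b=> t10, =b=> t11
  t7 = 0 | 0 | a.b.0 | =a=> t10
  t8 = a.0 | 0 | b.0 | =a=> t10, =b=> t12
  t9 = a.0 | b.0 | 0 | =a=> t11, =b=> t12
  t10 = 0 | 0 | b.0 | =b=> t13
  t11 = 0 | b.0 | 0 | =b=> t13
  t12 = a.0 | 0 | 0 | =a=> t13
  t13 = 0 | 0 | 0 | stopped
Partition-refinement fixed point:
  B0 = {s0, t0}
  B1 = {s1, s13, s2, t1, t13, t2}
  B2 = {s5, t5}
  B3 = {s8, s9, t8, t9}
  B4 = {s10, s11, t10, t11}
  B5 = {s12, t12}
  B6 = {s7, t7}
  B7 = {s3, t3}
  B8 = {s6, t6}
  B9 = {s4, t4}
s0 ∈ B0, t0 ∈ B0 → same block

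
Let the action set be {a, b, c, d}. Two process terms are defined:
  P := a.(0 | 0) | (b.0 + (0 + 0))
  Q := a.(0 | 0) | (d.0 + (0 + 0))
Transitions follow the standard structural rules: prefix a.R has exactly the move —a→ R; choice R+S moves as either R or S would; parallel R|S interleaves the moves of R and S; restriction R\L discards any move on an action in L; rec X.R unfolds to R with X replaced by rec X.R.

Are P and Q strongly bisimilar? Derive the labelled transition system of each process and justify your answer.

NO

P's transition system — 4 states:
  p0 = a.(0 | 0) | (b.0 + (0 + 0)) | —a→ p1, —b→ p2
  p1 = 0 | 0 | (b.0 + (0 + 0)) | —b→ p3
  p2 = a.(0 | 0) | 0 | —a→ p3
  p3 = 0 | 0 | 0 | ∅
Q's transition system — 4 states:
  q0 = a.(0 | 0) | (d.0 + (0 + 0)) | —a→ q1, —d→ q2
  q1 = 0 | 0 | (d.0 + (0 + 0)) | —d→ q3
  q2 = a.(0 | 0) | 0 | —a→ q3
  q3 = 0 | 0 | 0 | ∅
Partition-refinement fixed point:
  B0 = {p0}
  B1 = {p1}
  B2 = {p3, q3}
  B3 = {p2, q2}
  B4 = {q0}
  B5 = {q1}
p0 ∈ B0, q0 ∈ B4 → different blocks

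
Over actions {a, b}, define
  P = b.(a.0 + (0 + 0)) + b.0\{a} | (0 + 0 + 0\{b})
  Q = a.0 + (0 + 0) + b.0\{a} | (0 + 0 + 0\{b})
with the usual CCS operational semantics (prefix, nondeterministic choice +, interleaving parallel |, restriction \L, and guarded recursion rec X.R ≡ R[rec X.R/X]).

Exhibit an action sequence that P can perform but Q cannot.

ba

Reachable graph of P (4 states):
  s0 = b.(a.0 + (0 + 0)) + b.0\{a} | (0 + 0 + 0\{b}) :: -b-> s1, -b-> s2
  s1 = 0\{a} | (0 + 0 + 0\{b}) :: deadlocked
  s2 = a.0 + (0 + 0) :: -a-> s3
  s3 = 0 :: deadlocked
Reachable graph of Q (3 states):
  t0 = a.0 + (0 + 0) + b.0\{a} | (0 + 0 + 0\{b}) :: -a-> t1, -b-> t2
  t1 = 0 :: deadlocked
  t2 = 0\{a} | (0 + 0 + 0\{b}) :: deadlocked
Trace ⟨ba⟩ through P, begin at {s0}:
  after b @ step 1: {s1, s2}
  after a @ step 2: {s3}
  — P admits the full trace.
Trace ⟨ba⟩ through Q, begin at {t0}:
  after b @ step 1: {t2}
  after a @ step 2: ∅  — Q cannot continue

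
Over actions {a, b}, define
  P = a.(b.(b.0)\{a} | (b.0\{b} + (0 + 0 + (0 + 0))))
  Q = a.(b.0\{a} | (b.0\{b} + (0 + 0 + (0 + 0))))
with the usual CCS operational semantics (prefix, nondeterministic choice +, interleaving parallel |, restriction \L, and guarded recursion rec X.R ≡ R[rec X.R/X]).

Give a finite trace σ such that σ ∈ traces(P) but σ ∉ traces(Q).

abbb

LTS(P): 7 reachable states
  u0 = a.(b.(b.0)\{a} | (b.0\{b} + (0 + 0 + (0 + 0)))) → —a→ u1
  u1 = b.(b.0)\{a} | (b.0\{b} + (0 + 0 + (0 + 0))) → —b→ u2, —b→ u3
  u2 = (b.0)\{a} | (b.0\{b} + (0 + 0 + (0 + 0))) → —b→ u4, —b→ u5
  u3 = b.(b.0)\{a} | 0\{b} → —b→ u4
  u4 = (b.0)\{a} | 0\{b} → —b→ u6
  u5 = 0\{a} | (b.0\{b} + (0 + 0 + (0 + 0))) → —b→ u6
  u6 = 0\{a} | 0\{b} → deadlocked
LTS(Q): 5 reachable states
  v0 = a.(b.0\{a} | (b.0\{b} + (0 + 0 + (0 + 0)))) → —a→ v1
  v1 = b.0\{a} | (b.0\{b} + (0 + 0 + (0 + 0))) → —b→ v2, —b→ v3
  v2 = 0\{a} | (b.0\{b} + (0 + 0 + (0 + 0))) → —b→ v4
  v3 = b.0\{a} | 0\{b} → —b→ v4
  v4 = 0\{a} | 0\{b} → deadlocked
Run σ = ⟨abbb⟩ on P: start {u0}
  [1] a ⇒ {u1}
  [2] b ⇒ {u2, u3}
  [3] b ⇒ {u4, u5}
  [4] b ⇒ {u6}
  ✓ P
Run σ = ⟨abbb⟩ on Q: start {v0}
  [1] a ⇒ {v1}
  [2] b ⇒ {v2, v3}
  [3] b ⇒ {v4}
  [4] b ⇒ ∅  — Q cannot continue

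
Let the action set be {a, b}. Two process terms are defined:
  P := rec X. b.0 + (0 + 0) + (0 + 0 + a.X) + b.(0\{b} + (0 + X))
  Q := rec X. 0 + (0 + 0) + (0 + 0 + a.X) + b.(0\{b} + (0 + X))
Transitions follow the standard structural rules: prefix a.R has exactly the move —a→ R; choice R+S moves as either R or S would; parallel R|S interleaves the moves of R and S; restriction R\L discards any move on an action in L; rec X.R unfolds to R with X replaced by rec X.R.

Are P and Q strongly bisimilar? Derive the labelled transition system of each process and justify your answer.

P ≁ Q

LTS(P): 3 reachable states
  m0 = rec X. b.0 + (0 + 0) + (0 + 0 + a.X) + b.(0\{b} + (0 + X)) → ··a··> m0, ··b··> m1, ··b··> m2
  m1 = 0 → ∅
  m2 = 0\{b} + (0 + (rec X. b.0 + (0 + 0) + (0 + 0 + a.X) + b.(0\{b} + (0 + X)))) → ··a··> m0, ··b··> m1, ··b··> m2
LTS(Q): 2 reachable states
  n0 = rec X. 0 + (0 + 0) + (0 + 0 + a.X) + b.(0\{b} + (0 + X)) → ··a··> n0, ··b··> n1
  n1 = 0\{b} + (0 + (rec X. 0 + (0 + 0) + (0 + 0 + a.X) + b.(0\{b} + (0 + X)))) → ··a··> n0, ··b··> n1
Bisimilarity quotient blocks:
  B0 = {m0, m2}
  B1 = {m1}
  B2 = {n0, n1}
m0 ∈ B0, n0 ∈ B2 → different blocks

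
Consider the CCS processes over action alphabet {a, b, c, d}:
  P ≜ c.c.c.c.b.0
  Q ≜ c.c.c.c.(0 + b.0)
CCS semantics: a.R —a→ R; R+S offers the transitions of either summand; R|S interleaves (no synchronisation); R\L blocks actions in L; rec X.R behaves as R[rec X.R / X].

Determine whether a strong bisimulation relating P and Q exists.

Reachable graph of P (6 states):
  m0 = c.c.c.c.b.0 :: ··c··> m1
  m1 = c.c.c.b.0 :: ··c··> m2
  m2 = c.c.b.0 :: ··c··> m3
  m3 = c.b.0 :: ··c··> m4
  m4 = b.0 :: ··b··> m5
  m5 = 0 :: deadlocked
Reachable graph of Q (6 states):
  n0 = c.c.c.c.(0 + b.0) :: ··c··> n1
  n1 = c.c.c.(0 + b.0) :: ··c··> n2
  n2 = c.c.(0 + b.0) :: ··c··> n3
  n3 = c.(0 + b.0) :: ··c··> n4
  n4 = 0 + b.0 :: ··b··> n5
  n5 = 0 :: deadlocked
Bisimilarity quotient blocks:
  B0 = {m0, n0}
  B1 = {m1, n1}
  B2 = {m2, n2}
  B3 = {m3, n3}
  B4 = {m4, n4}
  B5 = {m5, n5}
m0 ∈ B0, n0 ∈ B0 → same block

YES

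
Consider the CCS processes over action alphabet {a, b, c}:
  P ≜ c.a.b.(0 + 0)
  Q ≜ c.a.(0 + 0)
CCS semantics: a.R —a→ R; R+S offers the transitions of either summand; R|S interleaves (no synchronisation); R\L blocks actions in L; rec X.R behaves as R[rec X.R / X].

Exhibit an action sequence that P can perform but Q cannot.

cab

P's transition system — 4 states:
  p0 = c.a.b.(0 + 0) | --c--▸ p1
  p1 = a.b.(0 + 0) | --a--▸ p2
  p2 = b.(0 + 0) | --b--▸ p3
  p3 = 0 + 0 | stopped
Q's transition system — 3 states:
  q0 = c.a.(0 + 0) | --c--▸ q1
  q1 = a.(0 + 0) | --a--▸ q2
  q2 = 0 + 0 | stopped
Trace ⟨cab⟩ through P, begin at {p0}:
  after c @ step 1: {p1}
  after a @ step 2: {p2}
  after b @ step 3: {p3}
  P completes σ.
Trace ⟨cab⟩ through Q, begin at {q0}:
  after c @ step 1: {q1}
  after a @ step 2: {q2}
  after b @ step 3: no successor for Q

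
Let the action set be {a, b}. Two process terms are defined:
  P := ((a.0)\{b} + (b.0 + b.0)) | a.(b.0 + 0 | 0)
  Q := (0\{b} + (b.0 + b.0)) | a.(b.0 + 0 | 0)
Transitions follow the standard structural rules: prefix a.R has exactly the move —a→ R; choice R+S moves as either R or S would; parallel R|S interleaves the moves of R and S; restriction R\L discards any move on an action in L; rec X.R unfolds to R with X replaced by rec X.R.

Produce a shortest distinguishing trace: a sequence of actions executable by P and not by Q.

LTS(P): 9 reachable states
  s0 = ((a.0)\{b} + (b.0 + b.0)) | a.(b.0 + 0 | 0) → =a=> s1, =a=> s2, =b=> s3
  s1 = ((a.0)\{b} + (b.0 + b.0)) | (b.0 + 0 | 0) → =a=> s4, =b=> s5, =b=> s6
  s2 = 0\{b} | a.(b.0 + 0 | 0) → =a=> s4
  s3 = 0 | a.(b.0 + 0 | 0) → =a=> s6
  s4 = 0\{b} | (b.0 + 0 | 0) → =b=> s7
  s5 = ((a.0)\{b} + (b.0 + b.0)) | 0 → =a=> s7, =b=> s8
  s6 = 0 | (b.0 + 0 | 0) → =b=> s8
  s7 = 0\{b} | 0 → ∅
  s8 = 0 | 0 → ∅
LTS(Q): 6 reachable states
  t0 = (0\{b} + (b.0 + b.0)) | a.(b.0 + 0 | 0) → =a=> t1, =b=> t2
  t1 = (0\{b} + (b.0 + b.0)) | (b.0 + 0 | 0) → =b=> t3, =b=> t4
  t2 = 0 | a.(b.0 + 0 | 0) → =a=> t4
  t3 = (0\{b} + (b.0 + b.0)) | 0 → =b=> t5
  t4 = 0 | (b.0 + 0 | 0) → =b=> t5
  t5 = 0 | 0 → ∅
Run σ = ⟨aa⟩ on P: start {s0}
  step 1 (a): {s1, s2}
  step 2 (a): {s4}
  ✓ P
Run σ = ⟨aa⟩ on Q: start {t0}
  step 1 (a): {t1}
  step 2 (a): ∅  — Q cannot continue

aa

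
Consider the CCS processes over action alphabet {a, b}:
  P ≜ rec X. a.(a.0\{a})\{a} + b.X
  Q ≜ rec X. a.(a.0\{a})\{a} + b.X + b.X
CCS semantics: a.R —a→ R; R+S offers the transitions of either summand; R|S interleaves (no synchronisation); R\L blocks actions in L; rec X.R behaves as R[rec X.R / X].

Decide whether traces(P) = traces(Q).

P's transition system — 2 states:
  s0 = rec X. a.(a.0\{a})\{a} + b.X | —a→ s1, —b→ s0
  s1 = (a.0\{a})\{a} | (no moves)
Q's transition system — 2 states:
  t0 = rec X. a.(a.0\{a})\{a} + b.X + b.X | —a→ t1, —b→ t0
  t1 = (a.0\{a})\{a} | (no moves)
Partition-refinement fixed point:
  B0 = {s0, t0}
  B1 = {s1, t1}
s0 ∈ B0, t0 ∈ B0 → same block
Bisimilar ⇒ trace-equivalent.

traces(P) = traces(Q)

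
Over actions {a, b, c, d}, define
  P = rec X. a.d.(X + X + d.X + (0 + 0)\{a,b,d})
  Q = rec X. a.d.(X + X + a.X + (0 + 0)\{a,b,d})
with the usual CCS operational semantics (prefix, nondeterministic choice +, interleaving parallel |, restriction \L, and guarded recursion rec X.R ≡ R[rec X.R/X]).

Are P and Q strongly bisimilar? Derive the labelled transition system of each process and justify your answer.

not bisimilar

P's transition system — 3 states:
  u0 = rec X. a.d.(X + X + d.X + (0 + 0)\{a,b,d}) has moves --a--▸ u1
  u1 = d.((rec X. a.d.(X + X + d.X + (0 + 0)\{a,b,d})) + (rec X. a.d.(X + X + d.X + (0 + 0)\{a,b,d})) + d.(rec X. a.d.(X + X + d.X + (0 + 0)\{a,b,d})) + (0 + 0)\{a,b,d}) has moves --d--▸ u2
  u2 = (rec X. a.d.(X + X + d.X + (0 + 0)\{a,b,d})) + (rec X. a.d.(X + X + d.X + (0 + 0)\{a,b,d})) + d.(rec X. a.d.(X + X + d.X + (0 + 0)\{a,b,d})) + (0 + 0)\{a,b,d} has moves --a--▸ u1, --d--▸ u0
Q's transition system — 3 states:
  v0 = rec X. a.d.(X + X + a.X + (0 + 0)\{a,b,d}) has moves --a--▸ v1
  v1 = d.((rec X. a.d.(X + X + a.X + (0 + 0)\{a,b,d})) + (rec X. a.d.(X + X + a.X + (0 + 0)\{a,b,d})) + a.(rec X. a.d.(X + X + a.X + (0 + 0)\{a,b,d})) + (0 + 0)\{a,b,d}) has moves --d--▸ v2
  v2 = (rec X. a.d.(X + X + a.X + (0 + 0)\{a,b,d})) + (rec X. a.d.(X + X + a.X + (0 + 0)\{a,b,d})) + a.(rec X. a.d.(X + X + a.X + (0 + 0)\{a,b,d})) + (0 + 0)\{a,b,d} has moves --a--▸ v0, --a--▸ v1
Coarsest stable partition (strong bisimilarity classes):
  B0 = {u0}
  B1 = {u1}
  B2 = {u2}
  B3 = {v0}
  B4 = {v1}
  B5 = {v2}
u0 ∈ B0, v0 ∈ B3 → different blocks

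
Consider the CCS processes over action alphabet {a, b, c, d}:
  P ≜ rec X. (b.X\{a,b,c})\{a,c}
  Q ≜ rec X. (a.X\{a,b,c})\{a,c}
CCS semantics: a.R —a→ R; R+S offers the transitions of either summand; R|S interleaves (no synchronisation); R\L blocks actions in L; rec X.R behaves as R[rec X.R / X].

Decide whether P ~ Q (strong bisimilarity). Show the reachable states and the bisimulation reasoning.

NO

Reachable graph of P (2 states):
  u0 = rec X. (b.X\{a,b,c})\{a,c} :: —b→ u1
  u1 = (rec X. (b.X\{a,b,c})\{a,c})\{a,b,c}\{a,c} :: ∅
Reachable graph of Q (1 states):
  v0 = rec X. (a.X\{a,b,c})\{a,c} :: ∅
Partition-refinement fixed point:
  B0 = {u0}
  B1 = {u1, v0}
u0 ∈ B0, v0 ∈ B1 → different blocks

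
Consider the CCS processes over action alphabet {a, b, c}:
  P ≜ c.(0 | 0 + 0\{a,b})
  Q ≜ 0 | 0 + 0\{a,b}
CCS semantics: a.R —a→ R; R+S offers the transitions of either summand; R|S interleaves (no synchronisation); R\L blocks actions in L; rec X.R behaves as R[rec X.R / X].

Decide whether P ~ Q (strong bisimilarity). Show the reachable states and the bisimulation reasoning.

P ≁ Q

Reachable graph of P (2 states):
  p0 = c.(0 | 0 + 0\{a,b}) has moves ··c··> p1
  p1 = 0 | 0 + 0\{a,b} has moves deadlocked
Reachable graph of Q (1 states):
  q0 = 0 | 0 + 0\{a,b} has moves deadlocked
Coarsest stable partition (strong bisimilarity classes):
  B0 = {p0}
  B1 = {p1, q0}
p0 ∈ B0, q0 ∈ B1 → different blocks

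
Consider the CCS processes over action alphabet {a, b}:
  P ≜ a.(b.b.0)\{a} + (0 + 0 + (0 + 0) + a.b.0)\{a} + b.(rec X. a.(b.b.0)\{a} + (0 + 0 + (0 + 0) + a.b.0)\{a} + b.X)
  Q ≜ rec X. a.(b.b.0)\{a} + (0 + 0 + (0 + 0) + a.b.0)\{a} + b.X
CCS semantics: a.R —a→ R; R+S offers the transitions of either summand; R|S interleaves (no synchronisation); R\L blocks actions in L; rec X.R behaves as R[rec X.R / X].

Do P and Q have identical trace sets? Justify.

YES

P's transition system — 5 states:
  s0 = a.(b.b.0)\{a} + (0 + 0 + (0 + 0) + a.b.0)\{a} + b.(rec X. a.(b.b.0)\{a} + (0 + 0 + (0 + 0) + a.b.0)\{a} + b.X) has moves —a→ s1, —b→ s2
  s1 = (b.b.0)\{a} has moves —b→ s3
  s2 = rec X. a.(b.b.0)\{a} + (0 + 0 + (0 + 0) + a.b.0)\{a} + b.X has moves —a→ s1, —b→ s2
  s3 = (b.0)\{a} has moves —b→ s4
  s4 = 0\{a} has moves stopped
Q's transition system — 4 states:
  t0 = rec X. a.(b.b.0)\{a} + (0 + 0 + (0 + 0) + a.b.0)\{a} + b.X has moves —a→ t1, —b→ t0
  t1 = (b.b.0)\{a} has moves —b→ t2
  t2 = (b.0)\{a} has moves —b→ t3
  t3 = 0\{a} has moves stopped
Coarsest stable partition (strong bisimilarity classes):
  B0 = {s0, s2, t0}
  B1 = {s1, t1}
  B2 = {s3, t2}
  B3 = {s4, t3}
s0 ∈ B0, t0 ∈ B0 → same block
Bisimilar ⇒ trace-equivalent.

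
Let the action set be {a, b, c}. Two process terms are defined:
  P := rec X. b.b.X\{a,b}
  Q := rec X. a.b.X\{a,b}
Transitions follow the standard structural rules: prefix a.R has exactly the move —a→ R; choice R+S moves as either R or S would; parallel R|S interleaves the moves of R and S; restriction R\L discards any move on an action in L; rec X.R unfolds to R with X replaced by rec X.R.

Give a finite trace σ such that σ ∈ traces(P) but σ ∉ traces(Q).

LTS(P): 3 reachable states
  u0 = rec X. b.b.X\{a,b} ⊢ —b→ u1
  u1 = b.(rec X. b.b.X\{a,b})\{a,b} ⊢ —b→ u2
  u2 = (rec X. b.b.X\{a,b})\{a,b} ⊢ ·
LTS(Q): 3 reachable states
  v0 = rec X. a.b.X\{a,b} ⊢ —a→ v1
  v1 = b.(rec X. a.b.X\{a,b})\{a,b} ⊢ —b→ v2
  v2 = (rec X. a.b.X\{a,b})\{a,b} ⊢ ·
Trace ⟨b⟩ through P, begin at {u0}:
  after b @ step 1: {u1}
  P completes σ.
Trace ⟨b⟩ through Q, begin at {v0}:
  after b @ step 1: ∅ (Q stuck)

b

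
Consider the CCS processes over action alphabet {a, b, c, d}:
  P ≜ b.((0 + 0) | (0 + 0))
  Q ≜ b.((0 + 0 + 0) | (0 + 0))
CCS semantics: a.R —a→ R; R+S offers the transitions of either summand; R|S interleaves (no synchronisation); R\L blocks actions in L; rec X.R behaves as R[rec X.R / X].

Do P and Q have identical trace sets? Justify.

LTS(P): 2 reachable states
  p0 = b.((0 + 0) | (0 + 0)) → =b=> p1
  p1 = (0 + 0) | (0 + 0) → (no moves)
LTS(Q): 2 reachable states
  q0 = b.((0 + 0 + 0) | (0 + 0)) → =b=> q1
  q1 = (0 + 0 + 0) | (0 + 0) → (no moves)
Partition-refinement fixed point:
  B0 = {p0, q0}
  B1 = {p1, q1}
p0 ∈ B0, q0 ∈ B0 → same block
Bisimilar ⇒ trace-equivalent.

traces(P) = traces(Q)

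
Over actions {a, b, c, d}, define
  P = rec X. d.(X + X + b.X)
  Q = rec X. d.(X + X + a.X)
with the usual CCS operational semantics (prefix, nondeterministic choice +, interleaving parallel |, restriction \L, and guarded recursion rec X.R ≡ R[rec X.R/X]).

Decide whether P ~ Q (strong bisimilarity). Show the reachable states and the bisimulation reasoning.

P's transition system — 2 states:
  m0 = rec X. d.(X + X + b.X) ⊢ =d=> m1
  m1 = (rec X. d.(X + X + b.X)) + (rec X. d.(X + X + b.X)) + b.(rec X. d.(X + X + b.X)) ⊢ =b=> m0, =d=> m1
Q's transition system — 2 states:
  n0 = rec X. d.(X + X + a.X) ⊢ =d=> n1
  n1 = (rec X. d.(X + X + a.X)) + (rec X. d.(X + X + a.X)) + a.(rec X. d.(X + X + a.X)) ⊢ =a=> n0, =d=> n1
Partition-refinement fixed point:
  B0 = {m0}
  B1 = {m1}
  B2 = {n0}
  B3 = {n1}
m0 ∈ B0, n0 ∈ B2 → different blocks

not bisimilar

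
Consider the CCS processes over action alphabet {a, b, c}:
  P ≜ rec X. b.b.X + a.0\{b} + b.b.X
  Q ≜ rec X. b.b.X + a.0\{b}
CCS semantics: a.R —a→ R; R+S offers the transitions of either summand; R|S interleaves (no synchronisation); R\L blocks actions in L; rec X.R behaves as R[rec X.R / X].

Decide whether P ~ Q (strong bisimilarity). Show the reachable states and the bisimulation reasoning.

LTS(P): 3 reachable states
  s0 = rec X. b.b.X + a.0\{b} + b.b.X :: ··a··> s1, ··b··> s2
  s1 = 0\{b} :: deadlocked
  s2 = b.(rec X. b.b.X + a.0\{b} + b.b.X) :: ··b··> s0
LTS(Q): 3 reachable states
  t0 = rec X. b.b.X + a.0\{b} :: ··a··> t1, ··b··> t2
  t1 = 0\{b} :: deadlocked
  t2 = b.(rec X. b.b.X + a.0\{b}) :: ··b··> t0
Partition-refinement fixed point:
  B0 = {s0, t0}
  B1 = {s1, t1}
  B2 = {s2, t2}
s0 ∈ B0, t0 ∈ B0 → same block

YES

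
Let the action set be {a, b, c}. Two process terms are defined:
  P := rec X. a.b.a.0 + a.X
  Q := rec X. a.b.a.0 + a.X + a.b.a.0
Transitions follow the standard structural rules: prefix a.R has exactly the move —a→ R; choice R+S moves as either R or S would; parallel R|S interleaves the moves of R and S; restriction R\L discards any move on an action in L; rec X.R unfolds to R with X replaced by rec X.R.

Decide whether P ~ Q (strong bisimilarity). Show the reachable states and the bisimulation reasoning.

P ~ Q

P's transition system — 4 states:
  u0 = rec X. a.b.a.0 + a.X :: =a=> u0, =a=> u1
  u1 = b.a.0 :: =b=> u2
  u2 = a.0 :: =a=> u3
  u3 = 0 :: ∅
Q's transition system — 4 states:
  v0 = rec X. a.b.a.0 + a.X + a.b.a.0 :: =a=> v0, =a=> v1
  v1 = b.a.0 :: =b=> v2
  v2 = a.0 :: =a=> v3
  v3 = 0 :: ∅
Bisimilarity quotient blocks:
  B0 = {u0, v0}
  B1 = {u1, v1}
  B2 = {u2, v2}
  B3 = {u3, v3}
u0 ∈ B0, v0 ∈ B0 → same block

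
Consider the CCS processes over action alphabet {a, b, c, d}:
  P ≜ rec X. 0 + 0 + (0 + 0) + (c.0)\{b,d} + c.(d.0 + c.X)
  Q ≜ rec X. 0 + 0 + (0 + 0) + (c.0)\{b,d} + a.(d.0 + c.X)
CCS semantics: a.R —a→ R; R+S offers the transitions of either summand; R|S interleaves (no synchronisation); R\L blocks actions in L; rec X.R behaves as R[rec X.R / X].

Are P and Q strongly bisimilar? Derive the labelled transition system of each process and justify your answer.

P's transition system — 4 states:
  p0 = rec X. 0 + 0 + (0 + 0) + (c.0)\{b,d} + c.(d.0 + c.X) | =c=> p1, =c=> p2
  p1 = 0\{b,d} | ·
  p2 = d.0 + c.(rec X. 0 + 0 + (0 + 0) + (c.0)\{b,d} + c.(d.0 + c.X)) | =c=> p0, =d=> p3
  p3 = 0 | ·
Q's transition system — 4 states:
  q0 = rec X. 0 + 0 + (0 + 0) + (c.0)\{b,d} + a.(d.0 + c.X) | =a=> q1, =c=> q2
  q1 = d.0 + c.(rec X. 0 + 0 + (0 + 0) + (c.0)\{b,d} + a.(d.0 + c.X)) | =c=> q0, =d=> q3
  q2 = 0\{b,d} | ·
  q3 = 0 | ·
Bisimilarity quotient blocks:
  B0 = {p0}
  B1 = {p1, p3, q2, q3}
  B2 = {p2}
  B3 = {q0}
  B4 = {q1}
p0 ∈ B0, q0 ∈ B3 → different blocks

P ≁ Q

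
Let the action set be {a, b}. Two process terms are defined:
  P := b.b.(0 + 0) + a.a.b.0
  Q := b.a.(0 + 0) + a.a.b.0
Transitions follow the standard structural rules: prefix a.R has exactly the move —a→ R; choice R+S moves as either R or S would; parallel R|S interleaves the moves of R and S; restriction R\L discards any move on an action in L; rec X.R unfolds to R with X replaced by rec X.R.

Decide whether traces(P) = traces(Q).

LTS(P): 6 reachable states
  p0 = b.b.(0 + 0) + a.a.b.0 :: =a=> p1, =b=> p2
  p1 = a.b.0 :: =a=> p3
  p2 = b.(0 + 0) :: =b=> p4
  p3 = b.0 :: =b=> p5
  p4 = 0 + 0 :: ∅
  p5 = 0 :: ∅
LTS(Q): 6 reachable states
  q0 = b.a.(0 + 0) + a.a.b.0 :: =a=> q1, =b=> q2
  q1 = a.b.0 :: =a=> q3
  q2 = a.(0 + 0) :: =a=> q4
  q3 = b.0 :: =b=> q5
  q4 = 0 + 0 :: ∅
  q5 = 0 :: ∅
Trace ⟨bb⟩ through P, begin at {p0}:
  [1] b ⇒ {p2}
  [2] b ⇒ {p4}
  — P admits the full trace.
Trace ⟨bb⟩ through Q, begin at {q0}:
  [1] b ⇒ {q2}
  [2] b ⇒ ∅  — Q cannot continue

NO — witness ⟨bb⟩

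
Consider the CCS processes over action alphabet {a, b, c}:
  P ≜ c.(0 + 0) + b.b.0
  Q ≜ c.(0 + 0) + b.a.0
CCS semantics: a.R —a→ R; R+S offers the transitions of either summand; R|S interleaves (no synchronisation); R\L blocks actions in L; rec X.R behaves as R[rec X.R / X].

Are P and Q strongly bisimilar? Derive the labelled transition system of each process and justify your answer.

NO

P's transition system — 4 states:
  m0 = c.(0 + 0) + b.b.0 | =b=> m1, =c=> m2
  m1 = b.0 | =b=> m3
  m2 = 0 + 0 | ·
  m3 = 0 | ·
Q's transition system — 4 states:
  n0 = c.(0 + 0) + b.a.0 | =b=> n1, =c=> n2
  n1 = a.0 | =a=> n3
  n2 = 0 + 0 | ·
  n3 = 0 | ·
Partition-refinement fixed point:
  B0 = {m0}
  B1 = {m1}
  B2 = {m2, m3, n2, n3}
  B3 = {n0}
  B4 = {n1}
m0 ∈ B0, n0 ∈ B3 → different blocks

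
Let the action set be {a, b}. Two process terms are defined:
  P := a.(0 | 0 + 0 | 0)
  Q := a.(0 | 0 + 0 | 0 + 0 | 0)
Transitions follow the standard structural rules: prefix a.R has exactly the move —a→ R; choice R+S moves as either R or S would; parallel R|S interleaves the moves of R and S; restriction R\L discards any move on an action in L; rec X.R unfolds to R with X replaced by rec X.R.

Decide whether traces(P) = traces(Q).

YES

P's transition system — 2 states:
  p0 = a.(0 | 0 + 0 | 0) → ··a··> p1
  p1 = 0 | 0 + 0 | 0 → ∅
Q's transition system — 2 states:
  q0 = a.(0 | 0 + 0 | 0 + 0 | 0) → ··a··> q1
  q1 = 0 | 0 + 0 | 0 + 0 | 0 → ∅
Bisimilarity quotient blocks:
  B0 = {p0, q0}
  B1 = {p1, q1}
p0 ∈ B0, q0 ∈ B0 → same block
Bisimilar ⇒ trace-equivalent.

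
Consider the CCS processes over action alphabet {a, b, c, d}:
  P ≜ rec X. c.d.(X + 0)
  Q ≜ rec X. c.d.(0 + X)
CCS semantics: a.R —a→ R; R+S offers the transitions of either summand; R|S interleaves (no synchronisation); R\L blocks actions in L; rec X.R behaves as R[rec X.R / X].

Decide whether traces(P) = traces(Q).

YES

LTS(P): 3 reachable states
  p0 = rec X. c.d.(X + 0) :: —c→ p1
  p1 = d.((rec X. c.d.(X + 0)) + 0) :: —d→ p2
  p2 = (rec X. c.d.(X + 0)) + 0 :: —c→ p1
LTS(Q): 3 reachable states
  q0 = rec X. c.d.(0 + X) :: —c→ q1
  q1 = d.(0 + (rec X. c.d.(0 + X))) :: —d→ q2
  q2 = 0 + (rec X. c.d.(0 + X)) :: —c→ q1
Coarsest stable partition (strong bisimilarity classes):
  B0 = {p0, p2, q0, q2}
  B1 = {p1, q1}
p0 ∈ B0, q0 ∈ B0 → same block
Bisimilar ⇒ trace-equivalent.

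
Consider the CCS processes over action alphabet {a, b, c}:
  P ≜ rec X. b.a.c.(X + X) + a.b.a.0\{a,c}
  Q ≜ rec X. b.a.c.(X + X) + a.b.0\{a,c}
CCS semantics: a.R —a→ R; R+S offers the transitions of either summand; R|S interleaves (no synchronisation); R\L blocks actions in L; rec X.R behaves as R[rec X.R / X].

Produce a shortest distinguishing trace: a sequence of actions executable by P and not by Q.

LTS(P): 7 reachable states
  p0 = rec X. b.a.c.(X + X) + a.b.a.0\{a,c} ⊢ =a=> p1, =b=> p2
  p1 = b.a.0\{a,c} ⊢ =b=> p3
  p2 = a.c.((rec X. b.a.c.(X + X) + a.b.a.0\{a,c}) + (rec X. b.a.c.(X + X) + a.b.a.0\{a,c})) ⊢ =a=> p4
  p3 = a.0\{a,c} ⊢ =a=> p5
  p4 = c.((rec X. b.a.c.(X + X) + a.b.a.0\{a,c}) + (rec X. b.a.c.(X + X) + a.b.a.0\{a,c})) ⊢ =c=> p6
  p5 = 0\{a,c} ⊢ ·
  p6 = (rec X. b.a.c.(X + X) + a.b.a.0\{a,c}) + (rec X. b.a.c.(X + X) + a.b.a.0\{a,c}) ⊢ =a=> p1, =b=> p2
LTS(Q): 6 reachable states
  q0 = rec X. b.a.c.(X + X) + a.b.0\{a,c} ⊢ =a=> q1, =b=> q2
  q1 = b.0\{a,c} ⊢ =b=> q3
  q2 = a.c.((rec X. b.a.c.(X + X) + a.b.0\{a,c}) + (rec X. b.a.c.(X + X) + a.b.0\{a,c})) ⊢ =a=> q4
  q3 = 0\{a,c} ⊢ ·
  q4 = c.((rec X. b.a.c.(X + X) + a.b.0\{a,c}) + (rec X. b.a.c.(X + X) + a.b.0\{a,c})) ⊢ =c=> q5
  q5 = (rec X. b.a.c.(X + X) + a.b.0\{a,c}) + (rec X. b.a.c.(X + X) + a.b.0\{a,c}) ⊢ =a=> q1, =b=> q2
Run σ = ⟨aba⟩ on P: start {p0}
  after a @ step 1: {p1}
  after b @ step 2: {p3}
  after a @ step 3: {p5}
  P completes σ.
Run σ = ⟨aba⟩ on Q: start {q0}
  after a @ step 1: {q1}
  after b @ step 2: {q3}
  after a @ step 3: ∅  — Q cannot continue

aba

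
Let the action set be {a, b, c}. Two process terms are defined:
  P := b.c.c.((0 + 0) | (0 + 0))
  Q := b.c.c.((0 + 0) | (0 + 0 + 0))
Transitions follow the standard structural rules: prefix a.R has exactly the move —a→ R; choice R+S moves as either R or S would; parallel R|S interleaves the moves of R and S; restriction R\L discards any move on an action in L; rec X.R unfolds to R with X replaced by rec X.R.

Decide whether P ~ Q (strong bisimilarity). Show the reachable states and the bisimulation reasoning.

bisimilar

Reachable graph of P (4 states):
  p0 = b.c.c.((0 + 0) | (0 + 0)) ⊢ -b-> p1
  p1 = c.c.((0 + 0) | (0 + 0)) ⊢ -c-> p2
  p2 = c.((0 + 0) | (0 + 0)) ⊢ -c-> p3
  p3 = (0 + 0) | (0 + 0) ⊢ (no moves)
Reachable graph of Q (4 states):
  q0 = b.c.c.((0 + 0) | (0 + 0 + 0)) ⊢ -b-> q1
  q1 = c.c.((0 + 0) | (0 + 0 + 0)) ⊢ -c-> q2
  q2 = c.((0 + 0) | (0 + 0 + 0)) ⊢ -c-> q3
  q3 = (0 + 0) | (0 + 0 + 0) ⊢ (no moves)
Bisimilarity quotient blocks:
  B0 = {p0, q0}
  B1 = {p1, q1}
  B2 = {p2, q2}
  B3 = {p3, q3}
p0 ∈ B0, q0 ∈ B0 → same block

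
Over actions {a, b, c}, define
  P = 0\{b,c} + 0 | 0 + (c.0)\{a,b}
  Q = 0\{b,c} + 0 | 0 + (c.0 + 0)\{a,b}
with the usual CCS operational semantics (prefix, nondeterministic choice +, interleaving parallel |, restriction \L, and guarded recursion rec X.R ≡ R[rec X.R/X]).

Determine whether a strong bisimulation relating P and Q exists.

LTS(P): 2 reachable states
  m0 = 0\{b,c} + 0 | 0 + (c.0)\{a,b} | —c→ m1
  m1 = 0\{a,b} | ·
LTS(Q): 2 reachable states
  n0 = 0\{b,c} + 0 | 0 + (c.0 + 0)\{a,b} | —c→ n1
  n1 = 0\{a,b} | ·
Partition-refinement fixed point:
  B0 = {m0, n0}
  B1 = {m1, n1}
m0 ∈ B0, n0 ∈ B0 → same block

YES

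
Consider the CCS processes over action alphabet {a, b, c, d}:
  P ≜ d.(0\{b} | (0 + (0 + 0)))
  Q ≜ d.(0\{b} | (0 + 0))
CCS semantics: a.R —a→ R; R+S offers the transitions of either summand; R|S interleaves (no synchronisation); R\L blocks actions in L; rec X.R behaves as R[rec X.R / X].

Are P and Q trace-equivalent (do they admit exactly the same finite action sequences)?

P's transition system — 2 states:
  u0 = d.(0\{b} | (0 + (0 + 0))) :: =d=> u1
  u1 = 0\{b} | (0 + (0 + 0)) :: deadlocked
Q's transition system — 2 states:
  v0 = d.(0\{b} | (0 + 0)) :: =d=> v1
  v1 = 0\{b} | (0 + 0) :: deadlocked
Coarsest stable partition (strong bisimilarity classes):
  B0 = {u0, v0}
  B1 = {u1, v1}
u0 ∈ B0, v0 ∈ B0 → same block
Bisimilar ⇒ trace-equivalent.

YES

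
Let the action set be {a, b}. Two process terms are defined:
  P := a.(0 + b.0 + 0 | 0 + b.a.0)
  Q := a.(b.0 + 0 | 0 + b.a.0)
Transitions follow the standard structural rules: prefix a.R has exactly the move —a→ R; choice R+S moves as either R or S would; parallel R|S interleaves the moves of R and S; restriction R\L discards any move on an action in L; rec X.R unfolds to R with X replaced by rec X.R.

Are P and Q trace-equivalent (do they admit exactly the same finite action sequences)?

traces(P) = traces(Q)

LTS(P): 4 reachable states
  u0 = a.(0 + b.0 + 0 | 0 + b.a.0) :: =a=> u1
  u1 = 0 + b.0 + 0 | 0 + b.a.0 :: =b=> u2, =b=> u3
  u2 = 0 :: stopped
  u3 = a.0 :: =a=> u2
LTS(Q): 4 reachable states
  v0 = a.(b.0 + 0 | 0 + b.a.0) :: =a=> v1
  v1 = b.0 + 0 | 0 + b.a.0 :: =b=> v2, =b=> v3
  v2 = 0 :: stopped
  v3 = a.0 :: =a=> v2
Coarsest stable partition (strong bisimilarity classes):
  B0 = {u0, v0}
  B1 = {u1, v1}
  B2 = {u3, v3}
  B3 = {u2, v2}
u0 ∈ B0, v0 ∈ B0 → same block
Bisimilar ⇒ trace-equivalent.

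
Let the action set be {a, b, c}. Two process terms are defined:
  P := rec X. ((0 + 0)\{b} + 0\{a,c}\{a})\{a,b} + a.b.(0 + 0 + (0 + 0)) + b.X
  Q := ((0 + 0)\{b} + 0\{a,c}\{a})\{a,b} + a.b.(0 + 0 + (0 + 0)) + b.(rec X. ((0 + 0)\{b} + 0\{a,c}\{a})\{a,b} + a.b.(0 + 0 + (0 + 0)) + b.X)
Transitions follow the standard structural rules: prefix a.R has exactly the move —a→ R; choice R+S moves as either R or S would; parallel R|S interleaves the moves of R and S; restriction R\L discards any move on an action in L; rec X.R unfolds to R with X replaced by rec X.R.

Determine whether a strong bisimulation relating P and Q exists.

P ~ Q

Reachable graph of P (3 states):
  u0 = rec X. ((0 + 0)\{b} + 0\{a,c}\{a})\{a,b} + a.b.(0 + 0 + (0 + 0)) + b.X → ··a··> u1, ··b··> u0
  u1 = b.(0 + 0 + (0 + 0)) → ··b··> u2
  u2 = 0 + 0 + (0 + 0) → ·
Reachable graph of Q (4 states):
  v0 = ((0 + 0)\{b} + 0\{a,c}\{a})\{a,b} + a.b.(0 + 0 + (0 + 0)) + b.(rec X. ((0 + 0)\{b} + 0\{a,c}\{a})\{a,b} + a.b.(0 + 0 + (0 + 0)) + b.X) → ··a··> v1, ··b··> v2
  v1 = b.(0 + 0 + (0 + 0)) → ··b··> v3
  v2 = rec X. ((0 + 0)\{b} + 0\{a,c}\{a})\{a,b} + a.b.(0 + 0 + (0 + 0)) + b.X → ··a··> v1, ··b··> v2
  v3 = 0 + 0 + (0 + 0) → ·
Bisimilarity quotient blocks:
  B0 = {u0, v0, v2}
  B1 = {u1, v1}
  B2 = {u2, v3}
u0 ∈ B0, v0 ∈ B0 → same block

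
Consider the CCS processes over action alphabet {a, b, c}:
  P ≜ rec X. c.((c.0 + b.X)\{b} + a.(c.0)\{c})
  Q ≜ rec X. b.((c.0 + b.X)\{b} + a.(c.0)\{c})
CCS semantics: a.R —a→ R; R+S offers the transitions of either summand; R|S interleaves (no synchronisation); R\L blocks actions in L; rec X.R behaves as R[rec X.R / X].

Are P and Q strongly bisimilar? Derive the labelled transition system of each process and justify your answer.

NO

P's transition system — 4 states:
  u0 = rec X. c.((c.0 + b.X)\{b} + a.(c.0)\{c}) → ··c··> u1
  u1 = (c.0 + b.(rec X. c.((c.0 + b.X)\{b} + a.(c.0)\{c})))\{b} + a.(c.0)\{c} → ··a··> u2, ··c··> u3
  u2 = (c.0)\{c} → ∅
  u3 = 0\{b} → ∅
Q's transition system — 4 states:
  v0 = rec X. b.((c.0 + b.X)\{b} + a.(c.0)\{c}) → ··b··> v1
  v1 = (c.0 + b.(rec X. b.((c.0 + b.X)\{b} + a.(c.0)\{c})))\{b} + a.(c.0)\{c} → ··a··> v2, ··c··> v3
  v2 = (c.0)\{c} → ∅
  v3 = 0\{b} → ∅
Bisimilarity quotient blocks:
  B0 = {u0}
  B1 = {u1, v1}
  B2 = {u2, u3, v2, v3}
  B3 = {v0}
u0 ∈ B0, v0 ∈ B3 → different blocks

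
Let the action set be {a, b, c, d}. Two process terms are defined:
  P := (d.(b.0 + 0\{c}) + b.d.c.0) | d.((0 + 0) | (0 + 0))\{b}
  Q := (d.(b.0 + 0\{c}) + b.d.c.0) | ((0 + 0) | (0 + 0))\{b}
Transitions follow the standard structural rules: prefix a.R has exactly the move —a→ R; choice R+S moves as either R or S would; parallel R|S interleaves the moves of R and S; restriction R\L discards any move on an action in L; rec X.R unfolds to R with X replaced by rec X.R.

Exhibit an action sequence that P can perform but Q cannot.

P's transition system — 10 states:
  u0 = (d.(b.0 + 0\{c}) + b.d.c.0) | d.((0 + 0) | (0 + 0))\{b} has moves ··b··> u1, ··d··> u2, ··d··> u3
  u1 = d.c.0 | d.((0 + 0) | (0 + 0))\{b} has moves ··d··> u4, ··d··> u5
  u2 = (b.0 + 0\{c}) | d.((0 + 0) | (0 + 0))\{b} has moves ··b··> u6, ··d··> u7
  u3 = (d.(b.0 + 0\{c}) + b.d.c.0) | ((0 + 0) | (0 + 0))\{b} has moves ··b··> u5, ··d··> u7
  u4 = c.0 | d.((0 + 0) | (0 + 0))\{b} has moves ··c··> u6, ··d··> u8
  u5 = d.c.0 | ((0 + 0) | (0 + 0))\{b} has moves ··d··> u8
  u6 = 0 | d.((0 + 0) | (0 + 0))\{b} has moves ··d··> u9
  u7 = (b.0 + 0\{c}) | ((0 + 0) | (0 + 0))\{b} has moves ··b··> u9
  u8 = c.0 | ((0 + 0) | (0 + 0))\{b} has moves ··c··> u9
  u9 = 0 | ((0 + 0) | (0 + 0))\{b} has moves ·
Q's transition system — 5 states:
  v0 = (d.(b.0 + 0\{c}) + b.d.c.0) | ((0 + 0) | (0 + 0))\{b} has moves ··b··> v1, ··d··> v2
  v1 = d.c.0 | ((0 + 0) | (0 + 0))\{b} has moves ··d··> v3
  v2 = (b.0 + 0\{c}) | ((0 + 0) | (0 + 0))\{b} has moves ··b··> v4
  v3 = c.0 | ((0 + 0) | (0 + 0))\{b} has moves ··c··> v4
  v4 = 0 | ((0 + 0) | (0 + 0))\{b} has moves ·
Run σ = ⟨dd⟩ on P: start {u0}
  step 1 (d): {u2, u3}
  step 2 (d): {u7}
  — P admits the full trace.
Run σ = ⟨dd⟩ on Q: start {v0}
  step 1 (d): {v2}
  step 2 (d): no successor for Q

dd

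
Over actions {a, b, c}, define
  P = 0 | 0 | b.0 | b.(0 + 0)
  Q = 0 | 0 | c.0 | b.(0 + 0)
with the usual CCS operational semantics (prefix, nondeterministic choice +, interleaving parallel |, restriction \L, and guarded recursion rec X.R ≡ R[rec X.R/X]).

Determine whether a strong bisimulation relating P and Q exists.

LTS(P): 4 reachable states
  u0 = 0 | 0 | b.0 | b.(0 + 0) → -b-> u1, -b-> u2
  u1 = 0 | 0 | 0 | b.(0 + 0) → -b-> u3
  u2 = 0 | 0 | b.0 | (0 + 0) → -b-> u3
  u3 = 0 | 0 | 0 | (0 + 0) → (no moves)
LTS(Q): 4 reachable states
  v0 = 0 | 0 | c.0 | b.(0 + 0) → -b-> v1, -c-> v2
  v1 = 0 | 0 | c.0 | (0 + 0) → -c-> v3
  v2 = 0 | 0 | 0 | b.(0 + 0) → -b-> v3
  v3 = 0 | 0 | 0 | (0 + 0) → (no moves)
Bisimilarity quotient blocks:
  B0 = {u0}
  B1 = {u1, u2, v2}
  B2 = {u3, v3}
  B3 = {v0}
  B4 = {v1}
u0 ∈ B0, v0 ∈ B3 → different blocks

NO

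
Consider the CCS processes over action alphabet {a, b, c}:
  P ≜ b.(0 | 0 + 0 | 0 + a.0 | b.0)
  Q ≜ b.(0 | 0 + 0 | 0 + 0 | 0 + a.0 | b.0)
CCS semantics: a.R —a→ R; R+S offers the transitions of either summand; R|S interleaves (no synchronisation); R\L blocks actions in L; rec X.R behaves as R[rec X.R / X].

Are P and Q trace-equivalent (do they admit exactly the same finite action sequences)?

LTS(P): 5 reachable states
  p0 = b.(0 | 0 + 0 | 0 + a.0 | b.0) has moves -b-> p1
  p1 = 0 | 0 + 0 | 0 + a.0 | b.0 has moves -a-> p2, -b-> p3
  p2 = 0 | b.0 has moves -b-> p4
  p3 = a.0 | 0 has moves -a-> p4
  p4 = 0 | 0 has moves ∅
LTS(Q): 5 reachable states
  q0 = b.(0 | 0 + 0 | 0 + 0 | 0 + a.0 | b.0) has moves -b-> q1
  q1 = 0 | 0 + 0 | 0 + 0 | 0 + a.0 | b.0 has moves -a-> q2, -b-> q3
  q2 = 0 | b.0 has moves -b-> q4
  q3 = a.0 | 0 has moves -a-> q4
  q4 = 0 | 0 has moves ∅
Partition-refinement fixed point:
  B0 = {p0, q0}
  B1 = {p1, q1}
  B2 = {p2, q2}
  B3 = {p4, q4}
  B4 = {p3, q3}
p0 ∈ B0, q0 ∈ B0 → same block
Bisimilar ⇒ trace-equivalent.

traces(P) = traces(Q)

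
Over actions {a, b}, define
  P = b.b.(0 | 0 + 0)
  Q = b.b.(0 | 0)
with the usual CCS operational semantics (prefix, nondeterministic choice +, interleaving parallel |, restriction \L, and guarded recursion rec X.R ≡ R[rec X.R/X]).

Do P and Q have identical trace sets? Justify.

P's transition system — 3 states:
  m0 = b.b.(0 | 0 + 0) has moves ··b··> m1
  m1 = b.(0 | 0 + 0) has moves ··b··> m2
  m2 = 0 | 0 + 0 has moves (no moves)
Q's transition system — 3 states:
  n0 = b.b.(0 | 0) has moves ··b··> n1
  n1 = b.(0 | 0) has moves ··b··> n2
  n2 = 0 | 0 has moves (no moves)
Partition-refinement fixed point:
  B0 = {m0, n0}
  B1 = {m1, n1}
  B2 = {m2, n2}
m0 ∈ B0, n0 ∈ B0 → same block
Bisimilar ⇒ trace-equivalent.

trace-equivalent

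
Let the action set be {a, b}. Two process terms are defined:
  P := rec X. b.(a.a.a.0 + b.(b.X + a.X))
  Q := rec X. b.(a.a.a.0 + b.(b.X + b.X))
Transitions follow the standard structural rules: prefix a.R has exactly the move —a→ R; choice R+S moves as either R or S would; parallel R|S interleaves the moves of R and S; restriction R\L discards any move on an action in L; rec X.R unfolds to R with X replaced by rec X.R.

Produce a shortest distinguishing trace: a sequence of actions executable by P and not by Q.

Reachable graph of P (6 states):
  u0 = rec X. b.(a.a.a.0 + b.(b.X + a.X)) ⊢ --b--▸ u1
  u1 = a.a.a.0 + b.(b.(rec X. b.(a.a.a.0 + b.(b.X + a.X))) + a.(rec X. b.(a.a.a.0 + b.(b.X + a.X)))) ⊢ --a--▸ u2, --b--▸ u3
  u2 = a.a.0 ⊢ --a--▸ u4
  u3 = b.(rec X. b.(a.a.a.0 + b.(b.X + a.X))) + a.(rec X. b.(a.a.a.0 + b.(b.X + a.X))) ⊢ --a--▸ u0, --b--▸ u0
  u4 = a.0 ⊢ --a--▸ u5
  u5 = 0 ⊢ deadlocked
Reachable graph of Q (6 states):
  v0 = rec X. b.(a.a.a.0 + b.(b.X + b.X)) ⊢ --b--▸ v1
  v1 = a.a.a.0 + b.(b.(rec X. b.(a.a.a.0 + b.(b.X + b.X))) + b.(rec X. b.(a.a.a.0 + b.(b.X + b.X)))) ⊢ --a--▸ v2, --b--▸ v3
  v2 = a.a.0 ⊢ --a--▸ v4
  v3 = b.(rec X. b.(a.a.a.0 + b.(b.X + b.X))) + b.(rec X. b.(a.a.a.0 + b.(b.X + b.X))) ⊢ --b--▸ v0
  v4 = a.0 ⊢ --a--▸ v5
  v5 = 0 ⊢ deadlocked
Run σ = ⟨bba⟩ on P: start {u0}
  step 1 (b): {u1}
  step 2 (b): {u3}
  step 3 (a): {u0}
  P completes σ.
Run σ = ⟨bba⟩ on Q: start {v0}
  step 1 (b): {v1}
  step 2 (b): {v3}
  step 3 (a): ∅  — Q cannot continue

bba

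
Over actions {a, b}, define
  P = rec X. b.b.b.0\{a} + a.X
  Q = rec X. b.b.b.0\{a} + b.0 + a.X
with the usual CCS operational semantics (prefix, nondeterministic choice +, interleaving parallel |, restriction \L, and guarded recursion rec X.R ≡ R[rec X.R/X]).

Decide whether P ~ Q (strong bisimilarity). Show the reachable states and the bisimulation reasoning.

not bisimilar

Reachable graph of P (4 states):
  u0 = rec X. b.b.b.0\{a} + a.X ⊢ --a--▸ u0, --b--▸ u1
  u1 = b.b.0\{a} ⊢ --b--▸ u2
  u2 = b.0\{a} ⊢ --b--▸ u3
  u3 = 0\{a} ⊢ ·
Reachable graph of Q (5 states):
  v0 = rec X. b.b.b.0\{a} + b.0 + a.X ⊢ --a--▸ v0, --b--▸ v1, --b--▸ v2
  v1 = 0 ⊢ ·
  v2 = b.b.0\{a} ⊢ --b--▸ v3
  v3 = b.0\{a} ⊢ --b--▸ v4
  v4 = 0\{a} ⊢ ·
Coarsest stable partition (strong bisimilarity classes):
  B0 = {u0}
  B1 = {u1, v2}
  B2 = {u2, v3}
  B3 = {u3, v1, v4}
  B4 = {v0}
u0 ∈ B0, v0 ∈ B4 → different blocks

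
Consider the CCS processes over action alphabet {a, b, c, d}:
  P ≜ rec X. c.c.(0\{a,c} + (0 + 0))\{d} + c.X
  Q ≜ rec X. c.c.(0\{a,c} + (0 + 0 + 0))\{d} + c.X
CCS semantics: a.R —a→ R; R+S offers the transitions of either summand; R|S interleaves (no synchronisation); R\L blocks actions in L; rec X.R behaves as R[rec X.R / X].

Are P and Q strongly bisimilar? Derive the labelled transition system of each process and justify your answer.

P's transition system — 3 states:
  s0 = rec X. c.c.(0\{a,c} + (0 + 0))\{d} + c.X has moves ··c··> s0, ··c··> s1
  s1 = c.(0\{a,c} + (0 + 0))\{d} has moves ··c··> s2
  s2 = (0\{a,c} + (0 + 0))\{d} has moves deadlocked
Q's transition system — 3 states:
  t0 = rec X. c.c.(0\{a,c} + (0 + 0 + 0))\{d} + c.X has moves ··c··> t0, ··c··> t1
  t1 = c.(0\{a,c} + (0 + 0 + 0))\{d} has moves ··c··> t2
  t2 = (0\{a,c} + (0 + 0 + 0))\{d} has moves deadlocked
Partition-refinement fixed point:
  B0 = {s0, t0}
  B1 = {s1, t1}
  B2 = {s2, t2}
s0 ∈ B0, t0 ∈ B0 → same block

bisimilar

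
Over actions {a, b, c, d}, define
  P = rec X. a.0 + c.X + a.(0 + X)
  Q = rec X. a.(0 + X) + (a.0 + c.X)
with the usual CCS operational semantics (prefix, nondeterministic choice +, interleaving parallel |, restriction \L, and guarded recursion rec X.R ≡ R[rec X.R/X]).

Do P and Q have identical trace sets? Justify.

traces(P) = traces(Q)

Reachable graph of P (3 states):
  s0 = rec X. a.0 + c.X + a.(0 + X) | --a--▸ s1, --a--▸ s2, --c--▸ s0
  s1 = 0 | deadlocked
  s2 = 0 + (rec X. a.0 + c.X + a.(0 + X)) | --a--▸ s1, --a--▸ s2, --c--▸ s0
Reachable graph of Q (3 states):
  t0 = rec X. a.(0 + X) + (a.0 + c.X) | --a--▸ t1, --a--▸ t2, --c--▸ t0
  t1 = 0 | deadlocked
  t2 = 0 + (rec X. a.(0 + X) + (a.0 + c.X)) | --a--▸ t1, --a--▸ t2, --c--▸ t0
Coarsest stable partition (strong bisimilarity classes):
  B0 = {s0, s2, t0, t2}
  B1 = {s1, t1}
s0 ∈ B0, t0 ∈ B0 → same block
Bisimilar ⇒ trace-equivalent.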